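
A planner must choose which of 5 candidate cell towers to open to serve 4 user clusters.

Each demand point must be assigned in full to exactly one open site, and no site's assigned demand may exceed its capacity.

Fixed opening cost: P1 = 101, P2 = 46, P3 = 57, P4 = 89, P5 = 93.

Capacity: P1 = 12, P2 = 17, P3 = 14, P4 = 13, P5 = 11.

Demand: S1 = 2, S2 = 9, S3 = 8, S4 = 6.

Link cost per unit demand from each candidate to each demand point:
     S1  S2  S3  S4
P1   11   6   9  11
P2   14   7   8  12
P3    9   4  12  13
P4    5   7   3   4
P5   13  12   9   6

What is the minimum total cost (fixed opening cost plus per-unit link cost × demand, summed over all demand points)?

Open {P2, P3}; cheapest assignment that respects the capacities:
  P2 (cap 17, load 14): S3, S4 — cost 8×8 + 6×12 = 136
  P3 (cap 14, load 11): S1, S2 — cost 2×9 + 9×4 = 54
  Shipping 190, fixed 103 → total 293.
  Any other capacity-feasible assignment to {P2, P3} ships for at least 190.
Compare {P2, P4}: its best feasible assignment gives total 296.
Compare {P2, P3, P4}: its best feasible assignment gives total 326.
Every other set of open sites that can feasibly serve all demand totals ≥ 296 even under its best assignment. Minimum: 293.

293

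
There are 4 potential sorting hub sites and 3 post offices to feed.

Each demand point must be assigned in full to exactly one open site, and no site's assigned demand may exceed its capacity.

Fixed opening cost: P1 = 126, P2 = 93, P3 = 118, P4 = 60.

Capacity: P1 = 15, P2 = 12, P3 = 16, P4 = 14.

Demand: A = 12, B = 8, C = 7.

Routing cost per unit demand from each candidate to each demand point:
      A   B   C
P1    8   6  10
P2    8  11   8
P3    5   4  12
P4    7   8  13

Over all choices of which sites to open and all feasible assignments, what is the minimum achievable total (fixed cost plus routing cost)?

378

Open {P3, P4}; cheapest assignment that respects the capacities:
  P3 (cap 16, load 15): B, C — cost 8×4 + 7×12 = 116
  P4 (cap 14, load 12): A — cost 12×7 = 84
  Shipping 200, fixed 178 → total 378.
  Any other capacity-feasible assignment to {P3, P4} ships for at least 200.
Compare {P1, P4}: its best feasible assignment gives total 388.
Compare {P1, P3}: its best feasible assignment gives total 422.
Every other set of open sites that can feasibly serve all demand totals ≥ 388 even under its best assignment. Minimum: 378.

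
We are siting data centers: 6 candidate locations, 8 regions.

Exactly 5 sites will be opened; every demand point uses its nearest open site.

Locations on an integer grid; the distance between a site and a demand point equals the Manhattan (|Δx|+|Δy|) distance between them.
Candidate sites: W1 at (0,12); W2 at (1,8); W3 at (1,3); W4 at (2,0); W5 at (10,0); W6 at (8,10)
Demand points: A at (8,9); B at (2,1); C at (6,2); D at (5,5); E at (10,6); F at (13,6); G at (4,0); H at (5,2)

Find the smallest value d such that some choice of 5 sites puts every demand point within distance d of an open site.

Open {W1, W2, W3, W4, W5}.
  Farthest demand point is F at distance 9 (to W5); all others are ≤ 9.
With {W1, W2, W3, W4, W6} the worst case is 9.
With {W1, W2, W3, W5, W6} the worst case is 9.
No size-5 selection achieves below 9.

9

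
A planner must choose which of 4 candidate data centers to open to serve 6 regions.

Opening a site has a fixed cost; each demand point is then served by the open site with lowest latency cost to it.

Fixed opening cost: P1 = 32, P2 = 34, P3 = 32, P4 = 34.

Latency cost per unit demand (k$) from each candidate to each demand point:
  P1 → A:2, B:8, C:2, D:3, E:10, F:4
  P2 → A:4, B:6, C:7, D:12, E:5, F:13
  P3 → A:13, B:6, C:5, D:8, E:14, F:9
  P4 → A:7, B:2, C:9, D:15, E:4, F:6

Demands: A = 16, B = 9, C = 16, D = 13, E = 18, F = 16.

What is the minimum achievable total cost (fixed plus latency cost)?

Open {P1, P4}: assign each demand point to its cheapest open site.
  A→P1 16×2=32, B→P4 9×2=18, C→P1 16×2=32, D→P1 13×3=39, E→P4 18×4=72, F→P1 16×4=64
  latency cost 257, fixed 66 → total 323.
Compare {P1, P3, P4}: latency cost 257 + fixed 98 = 355.
Compare {P1, P2, P4}: latency cost 257 + fixed 100 = 357.
Compare {P1, P2}: latency cost 311 + fixed 66 = 377.
All other subsets cost ≥ 355. Minimum total cost: 323.

323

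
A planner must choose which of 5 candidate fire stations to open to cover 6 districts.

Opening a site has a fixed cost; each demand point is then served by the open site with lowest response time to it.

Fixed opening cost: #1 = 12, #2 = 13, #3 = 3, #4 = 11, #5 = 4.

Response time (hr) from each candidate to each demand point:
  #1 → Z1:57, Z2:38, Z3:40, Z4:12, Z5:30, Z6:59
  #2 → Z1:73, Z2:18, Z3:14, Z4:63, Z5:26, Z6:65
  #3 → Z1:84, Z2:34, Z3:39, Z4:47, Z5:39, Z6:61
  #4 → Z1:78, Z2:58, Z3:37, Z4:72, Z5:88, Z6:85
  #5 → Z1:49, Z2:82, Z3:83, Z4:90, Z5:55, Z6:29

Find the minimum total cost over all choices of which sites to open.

Open {#1, #2, #5}: assign each demand point to its cheapest open site.
  Z1→#5 49, Z2→#2 18, Z3→#2 14, Z4→#1 12, Z5→#2 26, Z6→#5 29
  response time 148, fixed 29 → total 177.
Compare {#1, #2, #3, #5}: response time 148 + fixed 32 = 180.
Compare {#1, #2, #4, #5}: response time 148 + fixed 40 = 188.
Compare {#1, #2, #3, #4, #5}: response time 148 + fixed 43 = 191.
All other subsets cost ≥ 180. Minimum total cost: 177.

177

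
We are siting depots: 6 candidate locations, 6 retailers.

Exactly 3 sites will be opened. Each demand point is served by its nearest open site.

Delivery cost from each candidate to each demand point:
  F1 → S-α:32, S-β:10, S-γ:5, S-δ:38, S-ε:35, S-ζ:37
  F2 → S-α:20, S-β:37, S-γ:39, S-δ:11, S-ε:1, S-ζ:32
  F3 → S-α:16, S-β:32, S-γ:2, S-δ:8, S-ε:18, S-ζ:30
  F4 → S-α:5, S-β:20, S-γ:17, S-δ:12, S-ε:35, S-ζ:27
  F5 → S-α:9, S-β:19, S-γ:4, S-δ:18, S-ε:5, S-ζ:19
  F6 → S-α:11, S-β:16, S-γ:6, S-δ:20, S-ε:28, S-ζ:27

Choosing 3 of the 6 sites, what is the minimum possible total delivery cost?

Open {F1, F3, F5}.
  S-α→F5 9, S-β→F1 10, S-γ→F3 2, S-δ→F3 8, S-ε→F5 5, S-ζ→F5 19  ⇒ total 53.
Compare {F1, F2, F5}: total 54.
Compare {F1, F4, F5}: total 55.
No size-3 selection does better; minimum is 53.

53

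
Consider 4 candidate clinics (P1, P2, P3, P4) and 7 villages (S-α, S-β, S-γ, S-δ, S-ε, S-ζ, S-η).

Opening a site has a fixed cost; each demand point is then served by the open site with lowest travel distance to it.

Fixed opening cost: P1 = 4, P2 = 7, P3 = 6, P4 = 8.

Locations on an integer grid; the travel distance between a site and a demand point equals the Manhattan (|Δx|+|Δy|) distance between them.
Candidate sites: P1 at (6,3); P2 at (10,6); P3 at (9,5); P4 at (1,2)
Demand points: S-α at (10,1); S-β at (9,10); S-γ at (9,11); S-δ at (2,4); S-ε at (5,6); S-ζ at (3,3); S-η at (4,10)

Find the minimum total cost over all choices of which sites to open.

47

Open {P1, P3}: assign each demand point to its cheapest open site.
  S-α→P3 5, S-β→P3 5, S-γ→P3 6, S-δ→P1 5, S-ε→P1 4, S-ζ→P1 3, S-η→P1 9
  travel distance 37, fixed 10 → total 47.
Compare {P1, P2}: travel distance 37 + fixed 11 = 48.
Compare {P3, P4}: travel distance 37 + fixed 14 = 51.
Compare {P1}: travel distance 48 + fixed 4 = 52.
All other subsets cost ≥ 48. Minimum total cost: 47.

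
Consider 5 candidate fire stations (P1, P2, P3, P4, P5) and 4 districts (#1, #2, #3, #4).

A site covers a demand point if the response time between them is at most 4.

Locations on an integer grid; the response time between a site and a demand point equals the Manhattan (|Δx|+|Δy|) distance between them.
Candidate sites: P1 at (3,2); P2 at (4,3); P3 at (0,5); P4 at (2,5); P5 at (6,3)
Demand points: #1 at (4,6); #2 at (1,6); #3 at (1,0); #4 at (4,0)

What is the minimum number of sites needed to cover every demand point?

Coverage sets (demand points within 4 of each site):
  P1: {#3, #4}
  P2: {#1, #4}
  P3: {#2}
  P4: {#1, #2}
  P5: {}
No single site covers all 4 demand points.
But {P1, P4} covers everything, so the minimum is 2.

2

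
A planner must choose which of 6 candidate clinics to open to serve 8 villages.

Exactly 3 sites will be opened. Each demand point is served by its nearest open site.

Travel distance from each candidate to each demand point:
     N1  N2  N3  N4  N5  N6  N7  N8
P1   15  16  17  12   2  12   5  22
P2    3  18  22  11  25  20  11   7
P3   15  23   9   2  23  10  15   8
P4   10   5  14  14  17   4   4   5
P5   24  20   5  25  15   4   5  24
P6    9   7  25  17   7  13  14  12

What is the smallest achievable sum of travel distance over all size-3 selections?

Open {P1, P3, P4}.
  N1→P4 10, N2→P4 5, N3→P3 9, N4→P3 2, N5→P1 2, N6→P4 4, N7→P4 4, N8→P4 5  ⇒ total 41.
Compare {P3, P4, P6}: total 45.
Compare {P1, P4, P5}: total 47.
No size-3 selection does better; minimum is 41.

41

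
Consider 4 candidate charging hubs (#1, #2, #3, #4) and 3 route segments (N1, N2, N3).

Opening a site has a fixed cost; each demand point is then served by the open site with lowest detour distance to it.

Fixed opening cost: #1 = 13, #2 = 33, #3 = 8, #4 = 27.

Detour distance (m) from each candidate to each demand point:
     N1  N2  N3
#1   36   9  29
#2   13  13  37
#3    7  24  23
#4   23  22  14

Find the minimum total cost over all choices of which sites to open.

60

Open {#1, #3}: assign each demand point to its cheapest open site.
  N1→#3 7, N2→#1 9, N3→#3 23
  detour distance 39, fixed 21 → total 60.
Compare {#3}: detour distance 54 + fixed 8 = 62.
Compare {#3, #4}: detour distance 43 + fixed 35 = 78.
Compare {#1, #3, #4}: detour distance 30 + fixed 48 = 78.
All other subsets cost ≥ 62. Minimum total cost: 60.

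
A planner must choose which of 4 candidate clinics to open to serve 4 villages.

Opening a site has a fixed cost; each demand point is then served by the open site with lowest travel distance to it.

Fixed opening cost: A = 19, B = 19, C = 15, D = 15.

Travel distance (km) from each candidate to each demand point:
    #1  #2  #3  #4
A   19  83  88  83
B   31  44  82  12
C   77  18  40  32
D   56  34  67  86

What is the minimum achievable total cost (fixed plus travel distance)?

135

Open {B, C}: assign each demand point to its cheapest open site.
  #1→B 31, #2→C 18, #3→C 40, #4→B 12
  travel distance 101, fixed 34 → total 135.
Compare {A, B, C}: travel distance 89 + fixed 53 = 142.
Compare {A, C}: travel distance 109 + fixed 34 = 143.
Compare {B, C, D}: travel distance 101 + fixed 49 = 150.
All other subsets cost ≥ 142. Minimum total cost: 135.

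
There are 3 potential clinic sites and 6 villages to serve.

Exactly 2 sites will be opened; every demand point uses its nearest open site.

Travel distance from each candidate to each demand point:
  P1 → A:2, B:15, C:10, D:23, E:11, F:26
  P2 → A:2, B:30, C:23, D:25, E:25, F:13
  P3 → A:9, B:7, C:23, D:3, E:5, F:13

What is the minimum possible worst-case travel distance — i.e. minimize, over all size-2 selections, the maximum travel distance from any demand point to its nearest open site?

13

Open {P1, P3}.
  Farthest demand point is F at travel distance 13 (to P3); all others are ≤ 13.
With {P1, P2} the worst case is 23.
With {P2, P3} the worst case is 23.
No size-2 selection achieves below 13.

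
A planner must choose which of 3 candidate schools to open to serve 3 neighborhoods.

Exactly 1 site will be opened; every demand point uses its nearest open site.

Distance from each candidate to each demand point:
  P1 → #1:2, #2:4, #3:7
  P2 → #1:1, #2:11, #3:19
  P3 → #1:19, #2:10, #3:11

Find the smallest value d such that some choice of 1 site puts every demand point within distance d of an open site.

Open {P1}.
  Farthest demand point is #3 at distance 7 (to P1); all others are ≤ 7.
With {P2} the worst case is 19.
With {P3} the worst case is 19.
No size-1 selection achieves below 7.

7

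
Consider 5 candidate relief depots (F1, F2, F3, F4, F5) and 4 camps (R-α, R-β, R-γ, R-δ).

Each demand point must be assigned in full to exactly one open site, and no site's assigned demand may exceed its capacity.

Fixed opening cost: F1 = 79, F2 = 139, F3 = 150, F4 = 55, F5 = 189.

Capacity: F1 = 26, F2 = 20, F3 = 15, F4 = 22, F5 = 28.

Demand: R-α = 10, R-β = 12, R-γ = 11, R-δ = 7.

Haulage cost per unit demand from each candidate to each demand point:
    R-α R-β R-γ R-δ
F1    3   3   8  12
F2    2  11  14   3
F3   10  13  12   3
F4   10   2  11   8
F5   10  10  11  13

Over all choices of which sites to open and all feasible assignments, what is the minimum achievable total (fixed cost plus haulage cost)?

Open {F1, F4}; cheapest assignment that respects the capacities:
  F1 (cap 26, load 21): R-α, R-γ — cost 10×3 + 11×8 = 118
  F4 (cap 22, load 19): R-β, R-δ — cost 12×2 + 7×8 = 80
  Shipping 198, fixed 134 → total 332.
  Any other capacity-feasible assignment to {F1, F4} ships for at least 198.
Compare {F1, F2}: its best feasible assignment gives total 383.
Compare {F1, F2, F4}: its best feasible assignment gives total 426.
Every other set of open sites that can feasibly serve all demand totals ≥ 383 even under its best assignment. Minimum: 332.

332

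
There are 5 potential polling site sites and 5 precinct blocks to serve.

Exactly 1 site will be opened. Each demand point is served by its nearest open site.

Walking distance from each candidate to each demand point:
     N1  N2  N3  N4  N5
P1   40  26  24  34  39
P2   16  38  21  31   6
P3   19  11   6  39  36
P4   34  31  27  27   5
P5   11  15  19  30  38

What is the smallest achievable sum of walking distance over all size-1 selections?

Open {P3}.
  N1→P3 19, N2→P3 11, N3→P3 6, N4→P3 39, N5→P3 36  ⇒ total 111.
Compare {P2}: total 112.
Compare {P5}: total 113.
No size-1 selection does better; minimum is 111.

111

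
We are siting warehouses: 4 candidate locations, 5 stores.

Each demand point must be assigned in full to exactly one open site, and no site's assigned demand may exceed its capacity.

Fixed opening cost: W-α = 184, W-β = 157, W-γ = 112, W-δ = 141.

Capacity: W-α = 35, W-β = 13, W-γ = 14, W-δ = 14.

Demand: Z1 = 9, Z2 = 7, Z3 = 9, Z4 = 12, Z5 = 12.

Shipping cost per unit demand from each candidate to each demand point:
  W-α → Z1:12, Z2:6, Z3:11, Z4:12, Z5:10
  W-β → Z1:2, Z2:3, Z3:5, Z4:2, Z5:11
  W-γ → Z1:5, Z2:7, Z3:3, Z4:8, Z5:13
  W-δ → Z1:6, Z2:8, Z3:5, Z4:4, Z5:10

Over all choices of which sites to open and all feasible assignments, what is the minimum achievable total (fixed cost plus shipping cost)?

Open {W-α, W-β, W-γ}; cheapest assignment that respects the capacities:
  W-α (cap 35, load 28): Z1, Z2, Z5 — cost 9×12 + 7×6 + 12×10 = 270
  W-β (cap 13, load 12): Z4 — cost 12×2 = 24
  W-γ (cap 14, load 9): Z3 — cost 9×3 = 27
  Shipping 321, fixed 453 → total 774.
  Any other capacity-feasible assignment to {W-α, W-β, W-γ} ships for at least 321.
Compare {W-α, W-γ, W-δ}: its best feasible assignment gives total 782.
Compare {W-α, W-β, W-δ}: its best feasible assignment gives total 809.
Every other set of open sites that can feasibly serve all demand totals ≥ 782 even under its best assignment. Minimum: 774.

774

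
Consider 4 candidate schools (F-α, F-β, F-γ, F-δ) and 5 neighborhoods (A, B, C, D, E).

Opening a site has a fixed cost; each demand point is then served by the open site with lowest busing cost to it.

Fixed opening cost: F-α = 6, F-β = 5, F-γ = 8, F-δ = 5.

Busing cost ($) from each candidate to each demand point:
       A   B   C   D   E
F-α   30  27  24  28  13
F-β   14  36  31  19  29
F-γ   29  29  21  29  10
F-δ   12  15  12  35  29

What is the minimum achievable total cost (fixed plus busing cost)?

Open {F-β, F-γ, F-δ}: assign each demand point to its cheapest open site.
  A→F-δ 12, B→F-δ 15, C→F-δ 12, D→F-β 19, E→F-γ 10
  busing cost 68, fixed 18 → total 86.
Compare {F-α, F-β, F-δ}: busing cost 71 + fixed 16 = 87.
Compare {F-α, F-δ}: busing cost 80 + fixed 11 = 91.
Compare {F-γ, F-δ}: busing cost 78 + fixed 13 = 91.
All other subsets cost ≥ 87. Minimum total cost: 86.

86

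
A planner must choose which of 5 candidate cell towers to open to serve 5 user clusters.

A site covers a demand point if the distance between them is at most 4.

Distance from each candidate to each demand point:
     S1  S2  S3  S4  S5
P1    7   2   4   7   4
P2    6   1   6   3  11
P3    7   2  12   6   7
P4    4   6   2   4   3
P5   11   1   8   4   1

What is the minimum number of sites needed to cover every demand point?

Coverage sets (demand points within 4 of each site):
  P1: {S2, S3, S5}
  P2: {S2, S4}
  P3: {S2}
  P4: {S1, S3, S4, S5}
  P5: {S2, S4, S5}
No single site covers all 5 demand points.
But {P1, P4} covers everything, so the minimum is 2.

2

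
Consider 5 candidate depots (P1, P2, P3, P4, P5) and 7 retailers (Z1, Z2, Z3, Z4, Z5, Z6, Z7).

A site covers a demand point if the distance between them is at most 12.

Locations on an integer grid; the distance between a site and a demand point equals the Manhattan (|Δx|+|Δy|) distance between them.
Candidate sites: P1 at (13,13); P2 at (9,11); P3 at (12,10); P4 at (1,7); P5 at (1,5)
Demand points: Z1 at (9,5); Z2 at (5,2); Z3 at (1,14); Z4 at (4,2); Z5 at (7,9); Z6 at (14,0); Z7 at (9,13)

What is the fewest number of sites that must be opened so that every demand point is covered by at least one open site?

2

Coverage sets (demand points within 12 of each site):
  P1: {Z1, Z5, Z7}
  P2: {Z1, Z3, Z5, Z7}
  P3: {Z1, Z5, Z6, Z7}
  P4: {Z1, Z2, Z3, Z4, Z5}
  P5: {Z1, Z2, Z3, Z4, Z5}
No single site covers all 7 demand points.
But {P3, P4} covers everything, so the minimum is 2.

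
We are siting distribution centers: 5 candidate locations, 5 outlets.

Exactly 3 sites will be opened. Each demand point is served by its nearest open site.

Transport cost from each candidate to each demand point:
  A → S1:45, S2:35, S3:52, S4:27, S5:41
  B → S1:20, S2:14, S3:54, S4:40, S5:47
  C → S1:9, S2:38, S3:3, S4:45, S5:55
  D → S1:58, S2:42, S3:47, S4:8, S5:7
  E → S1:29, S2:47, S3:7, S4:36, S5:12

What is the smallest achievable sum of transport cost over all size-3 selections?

Open {B, C, D}.
  S1→C 9, S2→B 14, S3→C 3, S4→D 8, S5→D 7  ⇒ total 41.
Compare {B, D, E}: total 56.
Compare {A, C, D}: total 62.
No size-3 selection does better; minimum is 41.

41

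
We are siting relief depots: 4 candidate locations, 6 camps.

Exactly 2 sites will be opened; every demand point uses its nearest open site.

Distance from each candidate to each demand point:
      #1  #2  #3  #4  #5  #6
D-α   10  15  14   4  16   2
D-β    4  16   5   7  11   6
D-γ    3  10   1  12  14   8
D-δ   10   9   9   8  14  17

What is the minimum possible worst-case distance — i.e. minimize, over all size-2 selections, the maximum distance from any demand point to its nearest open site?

Open {D-β, D-γ}.
  Farthest demand point is #5 at distance 11 (to D-β); all others are ≤ 11.
With {D-β, D-δ} the worst case is 11.
With {D-α, D-γ} the worst case is 14.
No size-2 selection achieves below 11.

11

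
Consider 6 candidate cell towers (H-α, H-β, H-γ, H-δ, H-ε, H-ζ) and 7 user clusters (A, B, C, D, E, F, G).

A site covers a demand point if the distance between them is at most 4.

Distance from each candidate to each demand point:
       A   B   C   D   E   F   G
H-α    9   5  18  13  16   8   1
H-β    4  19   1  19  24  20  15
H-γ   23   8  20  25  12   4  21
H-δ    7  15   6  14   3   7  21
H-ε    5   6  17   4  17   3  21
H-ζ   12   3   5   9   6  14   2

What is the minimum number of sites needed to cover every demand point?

4

Coverage sets (demand points within 4 of each site):
  H-α: {G}
  H-β: {A, C}
  H-γ: {F}
  H-δ: {E}
  H-ε: {D, F}
  H-ζ: {B, G}
No 3 sites suffice: every size-3 union leaves at least one demand point uncovered.
But {H-β, H-δ, H-ε, H-ζ} covers everything, so the minimum is 4.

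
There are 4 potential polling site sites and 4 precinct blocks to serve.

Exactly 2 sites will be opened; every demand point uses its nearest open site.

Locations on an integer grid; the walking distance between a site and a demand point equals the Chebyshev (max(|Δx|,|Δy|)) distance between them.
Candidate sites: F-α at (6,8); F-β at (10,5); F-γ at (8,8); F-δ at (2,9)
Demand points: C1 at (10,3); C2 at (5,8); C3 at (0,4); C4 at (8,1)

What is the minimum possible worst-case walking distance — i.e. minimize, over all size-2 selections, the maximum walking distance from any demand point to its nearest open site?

Open {F-β, F-δ}.
  Farthest demand point is C3 at walking distance 5 (to F-δ); all others are ≤ 5.
With {F-α, F-β} the worst case is 6.
With {F-α, F-γ} the worst case is 7.
No size-2 selection achieves below 5.

5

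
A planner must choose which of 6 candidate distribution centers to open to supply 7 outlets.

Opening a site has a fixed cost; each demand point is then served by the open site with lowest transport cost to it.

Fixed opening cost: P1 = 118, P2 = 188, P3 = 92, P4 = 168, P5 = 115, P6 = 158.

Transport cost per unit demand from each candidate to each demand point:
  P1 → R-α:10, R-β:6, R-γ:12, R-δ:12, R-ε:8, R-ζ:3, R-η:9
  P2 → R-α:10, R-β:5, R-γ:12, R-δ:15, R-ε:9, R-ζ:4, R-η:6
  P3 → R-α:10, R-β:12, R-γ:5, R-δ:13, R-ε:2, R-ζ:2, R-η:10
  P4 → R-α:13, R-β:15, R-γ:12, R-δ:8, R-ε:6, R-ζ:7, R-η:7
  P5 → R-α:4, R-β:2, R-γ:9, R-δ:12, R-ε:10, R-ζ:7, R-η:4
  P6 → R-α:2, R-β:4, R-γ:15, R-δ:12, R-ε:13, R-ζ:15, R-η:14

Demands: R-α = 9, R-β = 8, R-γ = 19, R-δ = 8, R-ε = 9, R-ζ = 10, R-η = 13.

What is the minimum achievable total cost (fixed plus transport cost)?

Open {P3, P5}: assign each demand point to its cheapest open site.
  R-α→P5 9×4=36, R-β→P5 8×2=16, R-γ→P3 19×5=95, R-δ→P5 8×12=96, R-ε→P3 9×2=18, R-ζ→P3 10×2=20, R-η→P5 13×4=52
  transport cost 333, fixed 207 → total 540.
Compare {P3}: transport cost 553 + fixed 92 = 645.
Compare {P5}: transport cost 531 + fixed 115 = 646.
Compare {P1, P3, P5}: transport cost 333 + fixed 325 = 658.
All other subsets cost ≥ 645. Minimum total cost: 540.

540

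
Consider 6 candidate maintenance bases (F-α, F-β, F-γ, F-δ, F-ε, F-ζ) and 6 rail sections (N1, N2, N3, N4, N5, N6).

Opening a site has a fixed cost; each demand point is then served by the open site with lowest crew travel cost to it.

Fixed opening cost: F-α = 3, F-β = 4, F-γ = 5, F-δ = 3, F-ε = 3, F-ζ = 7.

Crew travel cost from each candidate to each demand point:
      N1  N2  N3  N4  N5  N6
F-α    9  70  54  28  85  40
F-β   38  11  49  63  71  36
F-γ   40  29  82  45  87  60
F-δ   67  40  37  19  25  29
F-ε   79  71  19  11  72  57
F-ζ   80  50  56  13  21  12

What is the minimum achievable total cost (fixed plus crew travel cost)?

100

Open {F-α, F-β, F-ε, F-ζ}: assign each demand point to its cheapest open site.
  N1→F-α 9, N2→F-β 11, N3→F-ε 19, N4→F-ε 11, N5→F-ζ 21, N6→F-ζ 12
  crew travel cost 83, fixed 17 → total 100.
Compare {F-α, F-β, F-δ, F-ε, F-ζ}: crew travel cost 83 + fixed 20 = 103.
Compare {F-α, F-β, F-γ, F-ε, F-ζ}: crew travel cost 83 + fixed 22 = 105.
Compare {F-α, F-β, F-γ, F-δ, F-ε, F-ζ}: crew travel cost 83 + fixed 25 = 108.
All other subsets cost ≥ 103. Minimum total cost: 100.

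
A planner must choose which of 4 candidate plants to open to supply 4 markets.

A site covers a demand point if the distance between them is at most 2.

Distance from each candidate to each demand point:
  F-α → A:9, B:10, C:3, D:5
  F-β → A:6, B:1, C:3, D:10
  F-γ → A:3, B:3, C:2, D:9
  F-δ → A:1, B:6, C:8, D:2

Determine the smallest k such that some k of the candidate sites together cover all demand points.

Coverage sets (demand points within 2 of each site):
  F-α: {}
  F-β: {B}
  F-γ: {C}
  F-δ: {A, D}
No 2 sites suffice: every size-2 union leaves at least one demand point uncovered.
But {F-β, F-γ, F-δ} covers everything, so the minimum is 3.

3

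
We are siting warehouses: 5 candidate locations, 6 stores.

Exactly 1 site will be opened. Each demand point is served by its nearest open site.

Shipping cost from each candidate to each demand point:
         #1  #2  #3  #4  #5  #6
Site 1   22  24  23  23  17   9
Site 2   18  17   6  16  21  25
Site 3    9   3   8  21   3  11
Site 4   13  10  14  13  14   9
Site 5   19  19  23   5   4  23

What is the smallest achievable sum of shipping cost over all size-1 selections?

55

Open {Site 3}.
  #1→Site 3 9, #2→Site 3 3, #3→Site 3 8, #4→Site 3 21, #5→Site 3 3, #6→Site 3 11  ⇒ total 55.
Compare {Site 4}: total 73.
Compare {Site 5}: total 93.
No size-1 selection does better; minimum is 55.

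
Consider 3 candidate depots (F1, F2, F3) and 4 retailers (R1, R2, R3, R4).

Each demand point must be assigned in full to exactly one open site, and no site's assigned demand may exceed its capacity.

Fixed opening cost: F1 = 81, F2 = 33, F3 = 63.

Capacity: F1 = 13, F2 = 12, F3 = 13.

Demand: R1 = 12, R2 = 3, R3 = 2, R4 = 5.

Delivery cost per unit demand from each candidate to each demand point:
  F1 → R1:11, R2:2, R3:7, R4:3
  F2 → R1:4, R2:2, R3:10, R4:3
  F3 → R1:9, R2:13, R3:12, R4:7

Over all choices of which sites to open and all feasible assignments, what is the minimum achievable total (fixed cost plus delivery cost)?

197

Open {F1, F2}; cheapest assignment that respects the capacities:
  F1 (cap 13, load 10): R2, R3, R4 — cost 3×2 + 2×7 + 5×3 = 35
  F2 (cap 12, load 12): R1 — cost 12×4 = 48
  Shipping 83, fixed 114 → total 197.
  Any other capacity-feasible assignment to {F1, F2} ships for at least 83.
Compare {F2, F3}: its best feasible assignment gives total 242.
Compare {F1, F2, F3}: its best feasible assignment gives total 260.
Every other set of open sites that can feasibly serve all demand totals ≥ 242 even under its best assignment. Minimum: 197.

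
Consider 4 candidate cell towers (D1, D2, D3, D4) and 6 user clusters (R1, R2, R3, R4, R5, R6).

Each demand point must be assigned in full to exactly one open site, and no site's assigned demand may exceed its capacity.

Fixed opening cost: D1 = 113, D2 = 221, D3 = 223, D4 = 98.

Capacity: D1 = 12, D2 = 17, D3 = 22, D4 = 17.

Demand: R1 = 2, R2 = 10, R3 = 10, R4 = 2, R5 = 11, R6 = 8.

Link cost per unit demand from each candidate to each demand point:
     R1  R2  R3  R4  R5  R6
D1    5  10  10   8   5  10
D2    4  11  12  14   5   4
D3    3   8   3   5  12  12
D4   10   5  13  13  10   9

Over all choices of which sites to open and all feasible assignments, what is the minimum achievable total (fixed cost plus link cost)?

Open {D1, D3, D4}; cheapest assignment that respects the capacities:
  D1 (cap 12, load 11): R5 — cost 11×5 = 55
  D3 (cap 22, load 22): R1, R3, R4, R6 — cost 2×3 + 10×3 + 2×5 + 8×12 = 142
  D4 (cap 17, load 10): R2 — cost 10×5 = 50
  Shipping 247, fixed 434 → total 681.
  Any other capacity-feasible assignment to {D1, D3, D4} ships for at least 247.
Compare {D1, D2, D3}: its best feasible assignment gives total 772.
Compare {D2, D3, D4}: its best feasible assignment gives total 789.
Every other set of open sites that can feasibly serve all demand totals ≥ 772 even under its best assignment. Minimum: 681.

681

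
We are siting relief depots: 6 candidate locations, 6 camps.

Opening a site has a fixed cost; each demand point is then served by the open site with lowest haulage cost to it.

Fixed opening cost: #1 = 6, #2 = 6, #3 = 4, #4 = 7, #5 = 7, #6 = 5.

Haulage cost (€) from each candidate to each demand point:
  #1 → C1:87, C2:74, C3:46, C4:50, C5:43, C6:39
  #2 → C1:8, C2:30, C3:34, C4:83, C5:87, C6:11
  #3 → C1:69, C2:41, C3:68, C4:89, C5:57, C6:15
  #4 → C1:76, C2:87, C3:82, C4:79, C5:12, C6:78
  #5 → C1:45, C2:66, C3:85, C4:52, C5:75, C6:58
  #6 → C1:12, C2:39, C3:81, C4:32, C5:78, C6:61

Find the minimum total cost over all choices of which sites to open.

Open {#2, #4, #6}: assign each demand point to its cheapest open site.
  C1→#2 8, C2→#2 30, C3→#2 34, C4→#6 32, C5→#4 12, C6→#2 11
  haulage cost 127, fixed 18 → total 145.
Compare {#2, #3, #4, #6}: haulage cost 127 + fixed 22 = 149.
Compare {#1, #2, #4, #6}: haulage cost 127 + fixed 24 = 151.
Compare {#2, #4, #5, #6}: haulage cost 127 + fixed 25 = 152.
All other subsets cost ≥ 149. Minimum total cost: 145.

145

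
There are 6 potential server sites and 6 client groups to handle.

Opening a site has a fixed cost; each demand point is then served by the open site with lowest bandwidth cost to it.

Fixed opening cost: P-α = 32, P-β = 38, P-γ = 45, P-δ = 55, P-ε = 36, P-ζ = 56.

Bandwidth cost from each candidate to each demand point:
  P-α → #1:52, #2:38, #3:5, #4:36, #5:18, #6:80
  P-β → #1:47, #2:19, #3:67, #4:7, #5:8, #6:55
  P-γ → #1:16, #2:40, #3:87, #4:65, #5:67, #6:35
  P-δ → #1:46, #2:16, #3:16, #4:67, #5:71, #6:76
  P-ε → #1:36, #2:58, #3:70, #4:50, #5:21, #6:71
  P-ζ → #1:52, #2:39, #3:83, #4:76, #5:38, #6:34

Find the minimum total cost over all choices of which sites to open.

Open {P-α, P-β, P-γ}: assign each demand point to its cheapest open site.
  #1→P-γ 16, #2→P-β 19, #3→P-α 5, #4→P-β 7, #5→P-β 8, #6→P-γ 35
  bandwidth cost 90, fixed 115 → total 205.
Compare {P-α, P-β}: bandwidth cost 141 + fixed 70 = 211.
Compare {P-α, P-γ}: bandwidth cost 148 + fixed 77 = 225.
Compare {P-β, P-γ}: bandwidth cost 152 + fixed 83 = 235.
All other subsets cost ≥ 211. Minimum total cost: 205.

205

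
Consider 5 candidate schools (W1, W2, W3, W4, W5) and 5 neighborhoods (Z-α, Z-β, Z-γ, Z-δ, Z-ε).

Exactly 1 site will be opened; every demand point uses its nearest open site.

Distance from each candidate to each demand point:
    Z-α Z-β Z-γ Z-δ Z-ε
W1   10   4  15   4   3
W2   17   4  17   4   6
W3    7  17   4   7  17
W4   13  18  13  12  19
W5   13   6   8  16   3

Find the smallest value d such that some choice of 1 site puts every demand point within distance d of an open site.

15

Open {W1}.
  Farthest demand point is Z-γ at distance 15 (to W1); all others are ≤ 15.
With {W5} the worst case is 16.
With {W2} the worst case is 17.
No size-1 selection achieves below 15.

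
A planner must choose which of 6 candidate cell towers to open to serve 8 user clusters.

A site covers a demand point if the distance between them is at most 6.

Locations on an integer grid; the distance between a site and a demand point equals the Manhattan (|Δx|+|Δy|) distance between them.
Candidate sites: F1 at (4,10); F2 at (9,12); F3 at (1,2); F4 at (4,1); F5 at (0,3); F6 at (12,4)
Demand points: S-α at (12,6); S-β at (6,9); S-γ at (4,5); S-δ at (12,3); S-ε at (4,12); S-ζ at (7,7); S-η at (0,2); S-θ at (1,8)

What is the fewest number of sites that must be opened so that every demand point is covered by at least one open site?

3

Coverage sets (demand points within 6 of each site):
  F1: {S-β, S-γ, S-ε, S-ζ, S-θ}
  F2: {S-β, S-ε}
  F3: {S-γ, S-η, S-θ}
  F4: {S-γ, S-η}
  F5: {S-γ, S-η, S-θ}
  F6: {S-α, S-δ}
No 2 sites suffice: every size-2 union leaves at least one demand point uncovered.
But {F1, F3, F6} covers everything, so the minimum is 3.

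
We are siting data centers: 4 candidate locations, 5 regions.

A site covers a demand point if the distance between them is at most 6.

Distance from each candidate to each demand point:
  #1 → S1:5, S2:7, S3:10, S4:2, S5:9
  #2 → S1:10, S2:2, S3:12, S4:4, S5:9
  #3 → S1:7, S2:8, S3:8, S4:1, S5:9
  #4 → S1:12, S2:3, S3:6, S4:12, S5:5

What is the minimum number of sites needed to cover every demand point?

2

Coverage sets (demand points within 6 of each site):
  #1: {S1, S4}
  #2: {S2, S4}
  #3: {S4}
  #4: {S2, S3, S5}
No single site covers all 5 demand points.
But {#1, #4} covers everything, so the minimum is 2.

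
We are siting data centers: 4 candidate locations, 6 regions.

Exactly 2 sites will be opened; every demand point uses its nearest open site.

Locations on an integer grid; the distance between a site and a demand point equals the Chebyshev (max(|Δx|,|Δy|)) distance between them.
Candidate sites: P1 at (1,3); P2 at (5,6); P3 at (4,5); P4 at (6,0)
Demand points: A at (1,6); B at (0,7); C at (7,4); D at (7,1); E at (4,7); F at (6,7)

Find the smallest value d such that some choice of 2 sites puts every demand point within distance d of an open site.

Open {P1, P3}.
  Farthest demand point is B at distance 4 (to P1); all others are ≤ 4.
With {P2, P3} the worst case is 4.
With {P3, P4} the worst case is 4.
No size-2 selection achieves below 4.

4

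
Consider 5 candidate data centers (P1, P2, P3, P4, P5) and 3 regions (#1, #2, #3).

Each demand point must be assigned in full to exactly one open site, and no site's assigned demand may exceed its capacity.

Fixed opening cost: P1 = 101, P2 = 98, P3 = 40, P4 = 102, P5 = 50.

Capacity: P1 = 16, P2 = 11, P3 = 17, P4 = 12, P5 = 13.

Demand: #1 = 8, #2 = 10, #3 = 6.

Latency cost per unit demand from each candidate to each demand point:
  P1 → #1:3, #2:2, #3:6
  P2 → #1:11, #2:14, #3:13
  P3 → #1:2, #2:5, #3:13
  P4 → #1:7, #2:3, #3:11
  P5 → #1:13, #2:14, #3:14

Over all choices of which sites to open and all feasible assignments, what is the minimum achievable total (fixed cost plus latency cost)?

213

Open {P1, P3}; cheapest assignment that respects the capacities:
  P1 (cap 16, load 16): #2, #3 — cost 10×2 + 6×6 = 56
  P3 (cap 17, load 8): #1 — cost 8×2 = 16
  Shipping 72, fixed 141 → total 213.
  Any other capacity-feasible assignment to {P1, P3} ships for at least 72.
Compare {P1, P3, P5}: its best feasible assignment gives total 263.
Compare {P3, P4}: its best feasible assignment gives total 266.
Every other set of open sites that can feasibly serve all demand totals ≥ 263 even under its best assignment. Minimum: 213.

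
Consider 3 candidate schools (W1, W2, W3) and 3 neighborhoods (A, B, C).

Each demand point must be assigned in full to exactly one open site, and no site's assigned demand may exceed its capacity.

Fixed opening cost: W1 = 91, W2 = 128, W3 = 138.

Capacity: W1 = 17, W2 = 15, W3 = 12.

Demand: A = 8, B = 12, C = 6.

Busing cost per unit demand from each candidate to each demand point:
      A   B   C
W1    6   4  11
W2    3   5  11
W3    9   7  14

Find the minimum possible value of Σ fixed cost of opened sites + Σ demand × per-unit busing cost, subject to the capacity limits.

Open {W1, W2}; cheapest assignment that respects the capacities:
  W1 (cap 17, load 12): B — cost 12×4 = 48
  W2 (cap 15, load 14): A, C — cost 8×3 + 6×11 = 90
  Shipping 138, fixed 219 → total 357.
  Any other capacity-feasible assignment to {W1, W2} ships for at least 138.
Compare {W1, W3}: its best feasible assignment gives total 427.
Compare {W2, W3}: its best feasible assignment gives total 440.
Every other set of open sites that can feasibly serve all demand totals ≥ 427 even under its best assignment. Minimum: 357.

357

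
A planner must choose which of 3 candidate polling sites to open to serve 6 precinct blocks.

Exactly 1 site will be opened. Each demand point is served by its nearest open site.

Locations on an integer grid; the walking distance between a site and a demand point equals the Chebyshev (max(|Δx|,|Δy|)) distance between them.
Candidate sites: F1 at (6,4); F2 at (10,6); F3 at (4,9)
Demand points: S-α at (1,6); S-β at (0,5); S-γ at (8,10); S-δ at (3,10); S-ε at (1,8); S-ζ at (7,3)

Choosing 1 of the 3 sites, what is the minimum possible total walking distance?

21

Open {F3}.
  S-α→F3 3, S-β→F3 4, S-γ→F3 4, S-δ→F3 1, S-ε→F3 3, S-ζ→F3 6  ⇒ total 21.
Compare {F1}: total 29.
Compare {F2}: total 42.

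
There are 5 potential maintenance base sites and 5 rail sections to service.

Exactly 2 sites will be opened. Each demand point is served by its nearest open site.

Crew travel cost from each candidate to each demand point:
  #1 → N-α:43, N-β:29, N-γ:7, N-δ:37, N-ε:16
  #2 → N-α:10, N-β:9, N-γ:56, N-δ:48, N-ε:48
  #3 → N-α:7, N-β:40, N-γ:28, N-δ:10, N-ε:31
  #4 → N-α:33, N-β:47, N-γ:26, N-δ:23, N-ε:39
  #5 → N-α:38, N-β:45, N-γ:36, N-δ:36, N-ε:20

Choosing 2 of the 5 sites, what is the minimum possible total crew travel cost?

Open {#1, #3}.
  N-α→#3 7, N-β→#1 29, N-γ→#1 7, N-δ→#3 10, N-ε→#1 16  ⇒ total 69.
Compare {#1, #2}: total 79.
Compare {#2, #3}: total 85.
No size-2 selection does better; minimum is 69.

69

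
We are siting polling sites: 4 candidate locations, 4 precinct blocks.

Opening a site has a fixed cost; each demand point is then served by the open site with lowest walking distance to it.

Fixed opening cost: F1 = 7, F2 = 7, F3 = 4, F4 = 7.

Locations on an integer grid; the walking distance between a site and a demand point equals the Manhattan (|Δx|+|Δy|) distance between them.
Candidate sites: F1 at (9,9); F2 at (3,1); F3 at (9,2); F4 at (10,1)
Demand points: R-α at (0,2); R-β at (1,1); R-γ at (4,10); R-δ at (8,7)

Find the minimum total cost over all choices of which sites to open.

Open {F1, F2}: assign each demand point to its cheapest open site.
  R-α→F2 4, R-β→F2 2, R-γ→F1 6, R-δ→F1 3
  walking distance 15, fixed 14 → total 29.
Compare {F2, F3}: walking distance 22 + fixed 11 = 33.
Compare {F1, F2, F3}: walking distance 15 + fixed 18 = 33.
Compare {F2}: walking distance 27 + fixed 7 = 34.
All other subsets cost ≥ 33. Minimum total cost: 29.

29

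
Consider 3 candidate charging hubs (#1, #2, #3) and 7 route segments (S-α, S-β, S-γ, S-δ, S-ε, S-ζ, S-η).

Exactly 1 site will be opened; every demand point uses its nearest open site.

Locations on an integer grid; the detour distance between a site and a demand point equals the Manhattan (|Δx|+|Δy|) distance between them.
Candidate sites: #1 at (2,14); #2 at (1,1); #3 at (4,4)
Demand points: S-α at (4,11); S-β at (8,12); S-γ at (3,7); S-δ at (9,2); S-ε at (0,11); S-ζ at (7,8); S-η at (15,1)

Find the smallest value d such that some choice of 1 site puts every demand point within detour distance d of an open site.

Open {#3}.
  Farthest demand point is S-η at detour distance 14 (to #3); all others are ≤ 14.
With {#2} the worst case is 18.
With {#1} the worst case is 26.
No size-1 selection achieves below 14.

14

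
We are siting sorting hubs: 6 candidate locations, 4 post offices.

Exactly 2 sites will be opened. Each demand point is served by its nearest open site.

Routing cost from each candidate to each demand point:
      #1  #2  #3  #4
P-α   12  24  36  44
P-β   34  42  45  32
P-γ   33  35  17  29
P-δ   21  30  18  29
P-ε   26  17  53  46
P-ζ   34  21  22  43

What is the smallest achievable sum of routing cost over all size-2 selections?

Open {P-α, P-γ}.
  #1→P-α 12, #2→P-α 24, #3→P-γ 17, #4→P-γ 29  ⇒ total 82.
Compare {P-α, P-δ}: total 83.
Compare {P-δ, P-ε}: total 85.
No size-2 selection does better; minimum is 82.

82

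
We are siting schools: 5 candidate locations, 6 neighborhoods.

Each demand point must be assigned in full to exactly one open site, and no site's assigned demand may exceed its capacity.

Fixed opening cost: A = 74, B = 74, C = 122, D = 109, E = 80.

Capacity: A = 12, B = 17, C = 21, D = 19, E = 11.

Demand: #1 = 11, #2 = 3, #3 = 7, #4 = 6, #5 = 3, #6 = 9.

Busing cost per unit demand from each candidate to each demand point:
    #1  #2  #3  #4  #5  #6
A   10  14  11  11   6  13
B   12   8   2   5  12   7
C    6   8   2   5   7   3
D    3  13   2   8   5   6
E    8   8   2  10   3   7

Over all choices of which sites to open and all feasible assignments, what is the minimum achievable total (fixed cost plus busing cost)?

Open {C, D}; cheapest assignment that respects the capacities:
  C (cap 21, load 21): #2, #4, #5, #6 — cost 3×8 + 6×5 + 3×7 + 9×3 = 102
  D (cap 19, load 18): #1, #3 — cost 11×3 + 7×2 = 47
  Shipping 149, fixed 231 → total 380.
  Any other capacity-feasible assignment to {C, D} ships for at least 149.
Compare {B, D, E}: its best feasible assignment gives total 436.
Compare {B, C, E}: its best feasible assignment gives total 446.
Every other set of open sites that can feasibly serve all demand totals ≥ 436 even under its best assignment. Minimum: 380.

380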